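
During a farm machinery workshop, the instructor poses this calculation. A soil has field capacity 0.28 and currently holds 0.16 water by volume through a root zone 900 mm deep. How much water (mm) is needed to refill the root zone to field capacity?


SMD = (FC - theta) * D
    = (0.28 - 0.16) * 900
    = 0.120 * 900
    = 108 mm


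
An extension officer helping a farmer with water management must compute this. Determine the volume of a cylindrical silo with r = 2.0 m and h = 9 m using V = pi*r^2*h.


V = pi * r^2 * h
  = pi * 2.0^2 * 9
  = pi * 4 * 9
  = 113.10 m^3


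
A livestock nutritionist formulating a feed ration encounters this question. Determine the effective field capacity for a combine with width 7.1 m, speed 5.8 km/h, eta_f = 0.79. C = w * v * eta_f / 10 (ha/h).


C = w * v * eta_f / 10
  = 7.1 * 5.8 * 0.79 / 10
  = 32.53 / 10
  = 3.25 ha/h


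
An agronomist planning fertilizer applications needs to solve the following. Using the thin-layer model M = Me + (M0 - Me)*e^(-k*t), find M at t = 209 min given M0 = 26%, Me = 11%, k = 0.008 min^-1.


M = Me + (M0 - Me) * e^(-k*t)
  = 11 + (26 - 11) * e^(-0.008*209)
  = 11 + 15 * e^(-1.672)
  = 11 + 15 * 0.18787
  = 11 + 2.8181
  = 13.82%


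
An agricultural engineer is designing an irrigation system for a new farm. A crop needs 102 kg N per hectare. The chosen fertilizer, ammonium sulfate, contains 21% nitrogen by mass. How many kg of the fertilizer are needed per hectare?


Rate = N_required / (N_content / 100)
     = 102 / (21 / 100)
     = 102 / 0.21
     = 485.71 kg/ha


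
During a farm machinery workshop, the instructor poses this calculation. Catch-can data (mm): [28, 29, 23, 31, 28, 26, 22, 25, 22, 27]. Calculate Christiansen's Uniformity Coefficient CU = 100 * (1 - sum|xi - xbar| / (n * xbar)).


xbar = 261 / 10 = 26.100
sum|xi - xbar| = 25
CU = 100 * (1 - 25 / (10 * 26.100))
   = 100 * (1 - 0.0958)
   = 90.42%


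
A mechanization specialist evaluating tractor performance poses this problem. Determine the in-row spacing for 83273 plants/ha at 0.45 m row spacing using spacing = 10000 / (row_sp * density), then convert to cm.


spacing = 10000 / (row_sp * density)
        = 10000 / (0.45 * 83273)
        = 10000 / 37472.85
        = 0.26686 m = 26.69 cm


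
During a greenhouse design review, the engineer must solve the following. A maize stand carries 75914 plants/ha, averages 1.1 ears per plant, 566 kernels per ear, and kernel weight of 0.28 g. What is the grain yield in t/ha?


Y = density * ears * kernels * kw
  = 75914 * 1.1 * 566 * 0.28 g/ha
  = 13233935.79 g/ha
  = 13233.94 kg/ha = 13.23 t/ha


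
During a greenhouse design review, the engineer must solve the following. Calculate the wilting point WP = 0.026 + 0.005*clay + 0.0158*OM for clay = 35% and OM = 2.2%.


WP = 0.026 + 0.005*35 + 0.0158*2.2
   = 0.026 + 0.1750 + 0.0348
   = 0.2358


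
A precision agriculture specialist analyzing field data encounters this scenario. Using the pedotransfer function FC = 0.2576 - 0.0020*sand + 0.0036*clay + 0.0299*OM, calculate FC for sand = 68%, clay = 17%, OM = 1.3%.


FC = 0.2576 - 0.0020*68 + 0.0036*17 + 0.0299*1.3
   = 0.2576 - 0.1360 + 0.0612 + 0.0389
   = 0.2217


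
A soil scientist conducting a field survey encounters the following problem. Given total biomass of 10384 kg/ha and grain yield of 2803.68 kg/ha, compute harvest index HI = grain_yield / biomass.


HI = grain_yield / biomass
   = 2803.68 / 10384
   = 0.27


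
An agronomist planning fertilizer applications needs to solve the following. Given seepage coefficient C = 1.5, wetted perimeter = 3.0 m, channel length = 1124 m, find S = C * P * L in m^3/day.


S = C * P * L
  = 1.5 * 3.0 * 1124
  = 5058 m^3/day


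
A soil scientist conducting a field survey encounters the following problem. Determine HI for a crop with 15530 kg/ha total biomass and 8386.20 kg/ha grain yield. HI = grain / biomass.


HI = grain_yield / biomass
   = 8386.20 / 15530
   = 0.54


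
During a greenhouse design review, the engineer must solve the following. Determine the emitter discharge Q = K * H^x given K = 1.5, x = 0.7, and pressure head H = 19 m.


Q = K * H^x
  = 1.5 * 19^0.7
  = 1.5 * 7.8547
  = 11.78 L/h


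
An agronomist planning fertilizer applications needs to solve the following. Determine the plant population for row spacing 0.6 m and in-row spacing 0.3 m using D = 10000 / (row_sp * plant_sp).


D = 10000 / (row_sp * plant_sp)
  = 10000 / (0.6 * 0.3)
  = 10000 / 0.1800
  = 55555.56 plants/ha


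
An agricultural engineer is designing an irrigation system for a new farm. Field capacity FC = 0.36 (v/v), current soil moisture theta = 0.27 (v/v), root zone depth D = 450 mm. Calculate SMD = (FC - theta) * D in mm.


SMD = (FC - theta) * D
    = (0.36 - 0.27) * 450
    = 0.090 * 450
    = 40.50 mm


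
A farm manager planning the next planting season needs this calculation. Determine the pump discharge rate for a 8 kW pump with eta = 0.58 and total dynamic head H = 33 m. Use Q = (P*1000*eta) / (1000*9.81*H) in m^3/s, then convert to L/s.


Q = (P * 1000 * eta) / (rho * g * H)
  = (8 * 1000 * 0.58) / (1000 * 9.81 * 33)
  = 4640 / 323730
  = 0.01433 m^3/s = 14.33 L/s


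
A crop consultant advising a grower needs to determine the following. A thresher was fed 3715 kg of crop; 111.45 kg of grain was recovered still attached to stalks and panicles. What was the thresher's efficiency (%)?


eta = (total - unthreshed) / total * 100
    = (3715 - 111.45) / 3715 * 100
    = 3603.55 / 3715 * 100
    = 97%


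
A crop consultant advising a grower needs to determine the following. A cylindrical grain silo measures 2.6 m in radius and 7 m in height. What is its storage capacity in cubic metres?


V = pi * r^2 * h
  = pi * 2.6^2 * 7
  = pi * 6.76 * 7
  = 148.66 m^3


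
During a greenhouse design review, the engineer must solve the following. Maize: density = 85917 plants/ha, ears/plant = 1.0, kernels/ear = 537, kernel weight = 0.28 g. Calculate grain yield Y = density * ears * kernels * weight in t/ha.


Y = density * ears * kernels * kw
  = 85917 * 1.0 * 537 * 0.28 g/ha
  = 12918480.12 g/ha
  = 12918.48 kg/ha = 12.92 t/ha


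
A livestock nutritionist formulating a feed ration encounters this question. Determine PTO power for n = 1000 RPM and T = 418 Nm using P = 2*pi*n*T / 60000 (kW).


P = 2*pi*n*T / 60000
  = 2*pi * 1000 * 418 / 60000
  = 2626371.46 / 60000
  = 43.77 kW


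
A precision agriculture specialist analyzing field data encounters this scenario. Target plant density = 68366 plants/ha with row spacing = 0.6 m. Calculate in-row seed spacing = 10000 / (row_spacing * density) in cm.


spacing = 10000 / (row_sp * density)
        = 10000 / (0.6 * 68366)
        = 10000 / 41019.60
        = 0.24379 m = 24.38 cm


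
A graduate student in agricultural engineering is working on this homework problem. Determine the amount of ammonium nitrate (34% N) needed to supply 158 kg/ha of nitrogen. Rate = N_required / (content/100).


Rate = N_required / (N_content / 100)
     = 158 / (34 / 100)
     = 158 / 0.34
     = 464.71 kg/ha


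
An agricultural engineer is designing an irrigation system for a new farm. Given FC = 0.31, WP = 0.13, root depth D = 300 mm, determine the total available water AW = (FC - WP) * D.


AW = (FC - WP) * D
   = (0.31 - 0.13) * 300
   = 0.18 * 300
   = 54 mm


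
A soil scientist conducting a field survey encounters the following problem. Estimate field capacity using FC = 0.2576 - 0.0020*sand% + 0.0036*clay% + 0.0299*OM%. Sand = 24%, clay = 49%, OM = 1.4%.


FC = 0.2576 - 0.0020*24 + 0.0036*49 + 0.0299*1.4
   = 0.2576 - 0.0480 + 0.1764 + 0.0419
   = 0.4279


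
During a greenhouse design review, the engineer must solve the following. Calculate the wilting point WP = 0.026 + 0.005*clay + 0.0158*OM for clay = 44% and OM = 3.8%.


WP = 0.026 + 0.005*44 + 0.0158*3.8
   = 0.026 + 0.2200 + 0.0600
   = 0.3060


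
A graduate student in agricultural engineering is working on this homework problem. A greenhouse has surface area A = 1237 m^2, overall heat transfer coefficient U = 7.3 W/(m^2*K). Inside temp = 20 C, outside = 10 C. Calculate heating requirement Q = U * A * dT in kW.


dT = 20 - (10) = 10 K
Q = U * A * dT
  = 7.3 * 1237 * 10
  = 90301 W = 90.30 kW


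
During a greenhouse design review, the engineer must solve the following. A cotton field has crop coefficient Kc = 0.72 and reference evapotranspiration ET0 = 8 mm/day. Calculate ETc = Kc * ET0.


ETc = Kc * ET0
    = 0.72 * 8
    = 5.76 mm/day


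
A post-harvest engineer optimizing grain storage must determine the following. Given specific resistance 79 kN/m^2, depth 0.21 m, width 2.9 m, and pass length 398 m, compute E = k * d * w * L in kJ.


E = k * d * w * L
  = 79 * 0.21 * 2.9 * 398
  = 19148.18 kJ


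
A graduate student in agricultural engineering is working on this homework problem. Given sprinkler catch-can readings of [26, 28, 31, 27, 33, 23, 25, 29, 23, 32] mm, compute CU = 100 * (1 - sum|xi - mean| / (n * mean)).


xbar = 277 / 10 = 27.700
sum|xi - xbar| = 29
CU = 100 * (1 - 29 / (10 * 27.700))
   = 100 * (1 - 0.1047)
   = 89.53%


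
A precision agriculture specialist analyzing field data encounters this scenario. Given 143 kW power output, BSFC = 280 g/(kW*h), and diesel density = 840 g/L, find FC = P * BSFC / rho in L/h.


FC = P * BSFC / rho_fuel
   = 143 * 280 / 840
   = 40040 / 840
   = 47.67 L/h


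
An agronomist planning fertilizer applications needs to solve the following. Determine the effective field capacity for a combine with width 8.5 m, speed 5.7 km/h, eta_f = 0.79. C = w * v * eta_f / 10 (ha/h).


C = w * v * eta_f / 10
  = 8.5 * 5.7 * 0.79 / 10
  = 38.28 / 10
  = 3.83 ha/h


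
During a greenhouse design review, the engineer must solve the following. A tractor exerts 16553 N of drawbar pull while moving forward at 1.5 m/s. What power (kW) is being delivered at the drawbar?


P = F * v / 1000
  = 16553 * 1.5 / 1000
  = 24829.50 / 1000
  = 24.83 kW


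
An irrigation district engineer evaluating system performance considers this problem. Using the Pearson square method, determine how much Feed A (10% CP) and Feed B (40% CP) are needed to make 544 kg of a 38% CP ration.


parts_A = CP_b - target = 40 - 38 = 2
parts_B = target - CP_a = 38 - 10 = 28
total_parts = 2 + 28 = 30
Feed A = 544 * 2 / 30 = 36.27 kg
Feed B = 544 * 28 / 30 = 507.73 kg

36.27 kg


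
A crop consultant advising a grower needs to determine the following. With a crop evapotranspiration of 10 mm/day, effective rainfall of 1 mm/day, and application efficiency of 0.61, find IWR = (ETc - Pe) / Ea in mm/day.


IWR = (ETc - Pe) / Ea
    = (10 - 1) / 0.61
    = 9 / 0.61
    = 14.75 mm/day


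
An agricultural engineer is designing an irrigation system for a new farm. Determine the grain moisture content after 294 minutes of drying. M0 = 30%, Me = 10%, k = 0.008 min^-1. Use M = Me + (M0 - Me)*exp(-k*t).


M = Me + (M0 - Me) * e^(-k*t)
  = 10 + (30 - 10) * e^(-0.008*294)
  = 10 + 20 * e^(-2.352)
  = 10 + 20 * 0.09518
  = 10 + 1.9036
  = 11.90%


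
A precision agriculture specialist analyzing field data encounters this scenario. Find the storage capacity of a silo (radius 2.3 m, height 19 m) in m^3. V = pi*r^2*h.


V = pi * r^2 * h
  = pi * 2.3^2 * 19
  = pi * 5.29 * 19
  = 315.76 m^3


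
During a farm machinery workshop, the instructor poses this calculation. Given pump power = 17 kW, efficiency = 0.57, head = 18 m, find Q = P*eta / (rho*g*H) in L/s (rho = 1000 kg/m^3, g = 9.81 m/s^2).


Q = (P * 1000 * eta) / (rho * g * H)
  = (17 * 1000 * 0.57) / (1000 * 9.81 * 18)
  = 9690 / 176580
  = 0.05488 m^3/s = 54.88 L/s


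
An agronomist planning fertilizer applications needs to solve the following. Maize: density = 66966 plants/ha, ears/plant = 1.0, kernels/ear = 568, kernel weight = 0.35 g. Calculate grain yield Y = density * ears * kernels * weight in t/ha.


Y = density * ears * kernels * kw
  = 66966 * 1.0 * 568 * 0.35 g/ha
  = 13312840.80 g/ha
  = 13312.84 kg/ha = 13.31 t/ha


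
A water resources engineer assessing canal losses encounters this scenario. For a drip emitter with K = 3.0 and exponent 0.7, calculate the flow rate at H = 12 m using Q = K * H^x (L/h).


Q = K * H^x
  = 3.0 * 12^0.7
  = 3.0 * 5.6941
  = 17.08 L/h


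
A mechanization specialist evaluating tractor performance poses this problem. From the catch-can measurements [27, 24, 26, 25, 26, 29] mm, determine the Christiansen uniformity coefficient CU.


xbar = 157 / 6 = 26.167
sum|xi - xbar| = 7.333
CU = 100 * (1 - 7.333 / (6 * 26.167))
   = 100 * (1 - 0.0467)
   = 95.33%


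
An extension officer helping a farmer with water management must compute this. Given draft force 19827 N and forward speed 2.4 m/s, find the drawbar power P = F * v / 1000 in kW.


P = F * v / 1000
  = 19827 * 2.4 / 1000
  = 47584.80 / 1000
  = 47.58 kW


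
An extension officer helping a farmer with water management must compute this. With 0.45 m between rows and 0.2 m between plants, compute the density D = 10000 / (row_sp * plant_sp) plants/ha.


D = 10000 / (row_sp * plant_sp)
  = 10000 / (0.45 * 0.2)
  = 10000 / 0.0900
  = 111111.11 plants/ha


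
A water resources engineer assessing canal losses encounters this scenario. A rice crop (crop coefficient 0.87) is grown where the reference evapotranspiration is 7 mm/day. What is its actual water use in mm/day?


ETc = Kc * ET0
    = 0.87 * 7
    = 6.09 mm/day


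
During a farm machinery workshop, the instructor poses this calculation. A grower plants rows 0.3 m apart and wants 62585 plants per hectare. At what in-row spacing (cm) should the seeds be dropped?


spacing = 10000 / (row_sp * density)
        = 10000 / (0.3 * 62585)
        = 10000 / 18775.50
        = 0.53261 m = 53.26 cm


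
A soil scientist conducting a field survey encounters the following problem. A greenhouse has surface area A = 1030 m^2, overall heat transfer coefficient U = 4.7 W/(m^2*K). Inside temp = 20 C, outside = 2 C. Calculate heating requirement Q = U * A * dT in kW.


dT = 20 - (2) = 18 K
Q = U * A * dT
  = 4.7 * 1030 * 18
  = 87138 W = 87.14 kW


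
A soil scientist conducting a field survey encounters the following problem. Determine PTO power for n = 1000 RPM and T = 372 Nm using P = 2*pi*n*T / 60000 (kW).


P = 2*pi*n*T / 60000
  = 2*pi * 1000 * 372 / 60000
  = 2337344.93 / 60000
  = 38.96 kW


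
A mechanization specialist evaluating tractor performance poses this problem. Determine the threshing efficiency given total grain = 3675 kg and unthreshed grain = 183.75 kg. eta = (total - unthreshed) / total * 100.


eta = (total - unthreshed) / total * 100
    = (3675 - 183.75) / 3675 * 100
    = 3491.25 / 3675 * 100
    = 95%


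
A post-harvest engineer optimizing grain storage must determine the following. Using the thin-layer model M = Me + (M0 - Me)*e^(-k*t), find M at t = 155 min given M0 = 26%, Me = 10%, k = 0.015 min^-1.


M = Me + (M0 - Me) * e^(-k*t)
  = 10 + (26 - 10) * e^(-0.015*155)
  = 10 + 16 * e^(-2.325)
  = 10 + 16 * 0.09778
  = 10 + 1.5645
  = 11.56%


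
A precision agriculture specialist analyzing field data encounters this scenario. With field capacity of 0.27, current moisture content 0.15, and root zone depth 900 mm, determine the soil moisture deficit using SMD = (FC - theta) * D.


SMD = (FC - theta) * D
    = (0.27 - 0.15) * 900
    = 0.120 * 900
    = 108 mm


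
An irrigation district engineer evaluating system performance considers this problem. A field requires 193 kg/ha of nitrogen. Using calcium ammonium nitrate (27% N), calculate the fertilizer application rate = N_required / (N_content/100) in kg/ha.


Rate = N_required / (N_content / 100)
     = 193 / (27 / 100)
     = 193 / 0.27
     = 714.81 kg/ha


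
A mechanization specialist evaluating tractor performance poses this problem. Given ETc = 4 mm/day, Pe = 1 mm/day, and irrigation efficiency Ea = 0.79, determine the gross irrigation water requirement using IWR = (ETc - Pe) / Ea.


IWR = (ETc - Pe) / Ea
    = (4 - 1) / 0.79
    = 3 / 0.79
    = 3.80 mm/day


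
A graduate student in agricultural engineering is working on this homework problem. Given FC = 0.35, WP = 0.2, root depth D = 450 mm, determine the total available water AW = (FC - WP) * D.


AW = (FC - WP) * D
   = (0.35 - 0.2) * 450
   = 0.15 * 450
   = 67.50 mm


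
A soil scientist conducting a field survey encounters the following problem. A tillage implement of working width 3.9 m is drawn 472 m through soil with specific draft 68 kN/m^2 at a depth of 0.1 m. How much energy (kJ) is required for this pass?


E = k * d * w * L
  = 68 * 0.1 * 3.9 * 472
  = 12517.44 kJ


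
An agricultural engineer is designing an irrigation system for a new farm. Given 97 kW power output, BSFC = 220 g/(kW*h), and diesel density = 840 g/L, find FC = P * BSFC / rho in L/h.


FC = P * BSFC / rho_fuel
   = 97 * 220 / 840
   = 21340 / 840
   = 25.40 L/h


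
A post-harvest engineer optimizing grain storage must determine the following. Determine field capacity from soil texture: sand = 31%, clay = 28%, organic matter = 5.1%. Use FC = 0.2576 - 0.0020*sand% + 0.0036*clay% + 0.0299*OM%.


FC = 0.2576 - 0.0020*31 + 0.0036*28 + 0.0299*5.1
   = 0.2576 - 0.0620 + 0.1008 + 0.1525
   = 0.4489


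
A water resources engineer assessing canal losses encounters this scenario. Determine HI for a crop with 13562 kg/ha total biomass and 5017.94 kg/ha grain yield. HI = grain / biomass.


HI = grain_yield / biomass
   = 5017.94 / 13562
   = 0.37


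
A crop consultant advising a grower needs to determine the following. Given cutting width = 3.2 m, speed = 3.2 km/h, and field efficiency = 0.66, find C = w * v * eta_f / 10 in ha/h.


C = w * v * eta_f / 10
  = 3.2 * 3.2 * 0.66 / 10
  = 6.76 / 10
  = 0.68 ha/h


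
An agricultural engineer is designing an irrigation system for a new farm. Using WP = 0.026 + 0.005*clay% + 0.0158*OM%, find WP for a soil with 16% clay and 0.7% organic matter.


WP = 0.026 + 0.005*16 + 0.0158*0.7
   = 0.026 + 0.0800 + 0.0111
   = 0.1171


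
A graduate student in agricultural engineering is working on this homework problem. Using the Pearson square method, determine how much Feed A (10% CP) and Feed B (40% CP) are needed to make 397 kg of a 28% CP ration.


parts_A = CP_b - target = 40 - 28 = 12
parts_B = target - CP_a = 28 - 10 = 18
total_parts = 12 + 18 = 30
Feed A = 397 * 12 / 30 = 158.80 kg
Feed B = 397 * 18 / 30 = 238.20 kg

158.80 kg


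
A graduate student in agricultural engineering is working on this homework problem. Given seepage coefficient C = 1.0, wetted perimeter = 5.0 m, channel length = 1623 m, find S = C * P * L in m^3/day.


S = C * P * L
  = 1.0 * 5.0 * 1623
  = 8115 m^3/day


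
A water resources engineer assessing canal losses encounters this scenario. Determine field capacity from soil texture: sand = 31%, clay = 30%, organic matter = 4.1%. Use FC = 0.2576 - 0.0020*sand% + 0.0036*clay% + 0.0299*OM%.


FC = 0.2576 - 0.0020*31 + 0.0036*30 + 0.0299*4.1
   = 0.2576 - 0.0620 + 0.1080 + 0.1226
   = 0.4262


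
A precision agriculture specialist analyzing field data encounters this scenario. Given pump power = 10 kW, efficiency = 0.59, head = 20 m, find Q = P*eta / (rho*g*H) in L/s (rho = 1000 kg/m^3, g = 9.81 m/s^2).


Q = (P * 1000 * eta) / (rho * g * H)
  = (10 * 1000 * 0.59) / (1000 * 9.81 * 20)
  = 5900 / 196200
  = 0.03007 m^3/s = 30.07 L/s


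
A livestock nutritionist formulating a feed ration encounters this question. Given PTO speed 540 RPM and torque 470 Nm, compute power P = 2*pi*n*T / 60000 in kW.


P = 2*pi*n*T / 60000
  = 2*pi * 540 * 470 / 60000
  = 1594672.43 / 60000
  = 26.58 kW


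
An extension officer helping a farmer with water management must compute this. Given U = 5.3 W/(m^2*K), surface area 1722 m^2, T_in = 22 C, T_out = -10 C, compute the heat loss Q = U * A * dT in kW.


dT = 22 - (-10) = 32 K
Q = U * A * dT
  = 5.3 * 1722 * 32
  = 292051.20 W = 292.05 kW


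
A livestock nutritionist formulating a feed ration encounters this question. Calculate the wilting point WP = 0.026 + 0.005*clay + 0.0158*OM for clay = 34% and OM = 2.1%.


WP = 0.026 + 0.005*34 + 0.0158*2.1
   = 0.026 + 0.1700 + 0.0332
   = 0.2292


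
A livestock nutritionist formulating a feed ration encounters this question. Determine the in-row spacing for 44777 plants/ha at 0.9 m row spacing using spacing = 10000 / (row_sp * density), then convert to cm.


spacing = 10000 / (row_sp * density)
        = 10000 / (0.9 * 44777)
        = 10000 / 40299.30
        = 0.24814 m = 24.81 cm


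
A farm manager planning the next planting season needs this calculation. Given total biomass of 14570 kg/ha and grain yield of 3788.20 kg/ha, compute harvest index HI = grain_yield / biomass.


HI = grain_yield / biomass
   = 3788.20 / 14570
   = 0.26


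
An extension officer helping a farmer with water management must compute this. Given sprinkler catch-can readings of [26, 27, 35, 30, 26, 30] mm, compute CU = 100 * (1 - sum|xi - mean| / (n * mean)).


xbar = 174 / 6 = 29
sum|xi - xbar| = 16
CU = 100 * (1 - 16 / (6 * 29))
   = 100 * (1 - 0.0920)
   = 90.80%


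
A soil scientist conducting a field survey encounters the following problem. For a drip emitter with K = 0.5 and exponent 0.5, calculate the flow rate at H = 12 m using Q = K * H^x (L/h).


Q = K * H^x
  = 0.5 * 12^0.5
  = 0.5 * 3.4641
  = 1.73 L/h


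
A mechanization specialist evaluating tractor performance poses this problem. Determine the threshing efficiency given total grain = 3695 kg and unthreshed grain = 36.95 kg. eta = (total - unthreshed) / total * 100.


eta = (total - unthreshed) / total * 100
    = (3695 - 36.95) / 3695 * 100
    = 3658.05 / 3695 * 100
    = 99%


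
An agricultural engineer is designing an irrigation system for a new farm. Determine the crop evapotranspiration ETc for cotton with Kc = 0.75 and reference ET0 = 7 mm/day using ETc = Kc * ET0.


ETc = Kc * ET0
    = 0.75 * 7
    = 5.25 mm/day


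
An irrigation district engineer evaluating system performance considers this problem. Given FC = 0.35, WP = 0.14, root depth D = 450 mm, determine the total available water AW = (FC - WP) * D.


AW = (FC - WP) * D
   = (0.35 - 0.14) * 450
   = 0.21 * 450
   = 94.50 mm


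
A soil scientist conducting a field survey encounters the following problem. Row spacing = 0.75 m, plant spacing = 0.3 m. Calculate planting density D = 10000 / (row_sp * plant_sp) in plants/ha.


D = 10000 / (row_sp * plant_sp)
  = 10000 / (0.75 * 0.3)
  = 10000 / 0.2250
  = 44444.44 plants/ha


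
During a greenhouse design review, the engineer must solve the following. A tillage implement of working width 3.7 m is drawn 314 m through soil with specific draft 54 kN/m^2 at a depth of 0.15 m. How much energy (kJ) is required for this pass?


E = k * d * w * L
  = 54 * 0.15 * 3.7 * 314
  = 9410.58 kJ


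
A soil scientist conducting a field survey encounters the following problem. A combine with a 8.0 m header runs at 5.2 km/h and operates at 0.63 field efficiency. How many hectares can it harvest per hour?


C = w * v * eta_f / 10
  = 8.0 * 5.2 * 0.63 / 10
  = 26.21 / 10
  = 2.62 ha/h


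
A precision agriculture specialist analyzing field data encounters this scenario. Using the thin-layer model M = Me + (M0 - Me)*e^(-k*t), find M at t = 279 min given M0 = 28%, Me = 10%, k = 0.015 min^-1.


M = Me + (M0 - Me) * e^(-k*t)
  = 10 + (28 - 10) * e^(-0.015*279)
  = 10 + 18 * e^(-4.185)
  = 10 + 18 * 0.01522
  = 10 + 0.2740
  = 10.27%


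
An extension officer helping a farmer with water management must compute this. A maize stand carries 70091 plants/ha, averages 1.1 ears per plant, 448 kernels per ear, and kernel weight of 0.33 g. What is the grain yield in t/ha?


Y = density * ears * kernels * kw
  = 70091 * 1.1 * 448 * 0.33 g/ha
  = 11398478.78 g/ha
  = 11398.48 kg/ha = 11.40 t/ha


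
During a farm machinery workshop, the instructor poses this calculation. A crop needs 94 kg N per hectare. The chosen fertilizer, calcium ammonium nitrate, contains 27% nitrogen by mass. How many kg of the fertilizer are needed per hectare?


Rate = N_required / (N_content / 100)
     = 94 / (27 / 100)
     = 94 / 0.27
     = 348.15 kg/ha


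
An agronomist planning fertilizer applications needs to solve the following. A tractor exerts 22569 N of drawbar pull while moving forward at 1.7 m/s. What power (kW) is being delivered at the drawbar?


P = F * v / 1000
  = 22569 * 1.7 / 1000
  = 38367.30 / 1000
  = 38.37 kW


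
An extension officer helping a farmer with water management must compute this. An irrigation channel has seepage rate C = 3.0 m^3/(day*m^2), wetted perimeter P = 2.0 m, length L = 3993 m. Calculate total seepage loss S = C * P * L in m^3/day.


S = C * P * L
  = 3.0 * 2.0 * 3993
  = 23958 m^3/day


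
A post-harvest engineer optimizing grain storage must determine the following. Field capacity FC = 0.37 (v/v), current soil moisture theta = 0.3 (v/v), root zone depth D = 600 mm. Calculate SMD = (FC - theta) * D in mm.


SMD = (FC - theta) * D
    = (0.37 - 0.3) * 600
    = 0.070 * 600
    = 42 mm


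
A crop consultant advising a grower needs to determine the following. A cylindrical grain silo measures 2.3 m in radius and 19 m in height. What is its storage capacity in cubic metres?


V = pi * r^2 * h
  = pi * 2.3^2 * 19
  = pi * 5.29 * 19
  = 315.76 m^3


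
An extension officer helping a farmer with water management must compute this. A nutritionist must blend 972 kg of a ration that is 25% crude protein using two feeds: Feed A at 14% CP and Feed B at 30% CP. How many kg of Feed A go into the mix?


parts_A = CP_b - target = 30 - 25 = 5
parts_B = target - CP_a = 25 - 14 = 11
total_parts = 5 + 11 = 16
Feed A = 972 * 5 / 16 = 303.75 kg
Feed B = 972 * 11 / 16 = 668.25 kg

303.75 kg


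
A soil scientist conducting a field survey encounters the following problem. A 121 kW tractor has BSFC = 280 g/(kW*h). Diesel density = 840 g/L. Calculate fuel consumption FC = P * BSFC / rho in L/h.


FC = P * BSFC / rho_fuel
   = 121 * 280 / 840
   = 33880 / 840
   = 40.33 L/h


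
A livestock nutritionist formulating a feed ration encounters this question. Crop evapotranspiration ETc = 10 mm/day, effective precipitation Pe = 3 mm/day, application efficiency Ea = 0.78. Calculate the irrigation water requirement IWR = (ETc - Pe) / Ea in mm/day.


IWR = (ETc - Pe) / Ea
    = (10 - 3) / 0.78
    = 7 / 0.78
    = 8.97 mm/day


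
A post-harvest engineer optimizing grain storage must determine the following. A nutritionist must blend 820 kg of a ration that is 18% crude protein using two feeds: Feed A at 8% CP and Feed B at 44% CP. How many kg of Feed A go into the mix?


parts_A = CP_b - target = 44 - 18 = 26
parts_B = target - CP_a = 18 - 8 = 10
total_parts = 26 + 10 = 36
Feed A = 820 * 26 / 36 = 592.22 kg
Feed B = 820 * 10 / 36 = 227.78 kg

592.22 kg


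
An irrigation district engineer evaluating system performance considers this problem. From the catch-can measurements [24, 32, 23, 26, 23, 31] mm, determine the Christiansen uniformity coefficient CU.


xbar = 159 / 6 = 26.500
sum|xi - xbar| = 20
CU = 100 * (1 - 20 / (6 * 26.500))
   = 100 * (1 - 0.1258)
   = 87.42%


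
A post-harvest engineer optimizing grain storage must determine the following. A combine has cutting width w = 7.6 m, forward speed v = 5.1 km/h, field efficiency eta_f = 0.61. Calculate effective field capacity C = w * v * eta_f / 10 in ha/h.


C = w * v * eta_f / 10
  = 7.6 * 5.1 * 0.61 / 10
  = 23.64 / 10
  = 2.36 ha/h


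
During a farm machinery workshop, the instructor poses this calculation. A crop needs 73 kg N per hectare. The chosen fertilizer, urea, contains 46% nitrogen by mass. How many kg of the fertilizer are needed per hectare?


Rate = N_required / (N_content / 100)
     = 73 / (46 / 100)
     = 73 / 0.46
     = 158.70 kg/ha


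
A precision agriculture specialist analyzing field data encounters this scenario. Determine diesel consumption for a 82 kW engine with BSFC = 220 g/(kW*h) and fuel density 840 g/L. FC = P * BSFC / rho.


FC = P * BSFC / rho_fuel
   = 82 * 220 / 840
   = 18040 / 840
   = 21.48 L/h


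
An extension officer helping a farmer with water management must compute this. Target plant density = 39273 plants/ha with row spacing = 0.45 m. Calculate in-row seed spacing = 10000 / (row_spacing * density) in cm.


spacing = 10000 / (row_sp * density)
        = 10000 / (0.45 * 39273)
        = 10000 / 17672.85
        = 0.56584 m = 56.58 cm


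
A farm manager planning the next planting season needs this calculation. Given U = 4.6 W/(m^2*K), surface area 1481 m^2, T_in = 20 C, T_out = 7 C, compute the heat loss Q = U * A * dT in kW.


dT = 20 - (7) = 13 K
Q = U * A * dT
  = 4.6 * 1481 * 13
  = 88563.80 W = 88.56 kW


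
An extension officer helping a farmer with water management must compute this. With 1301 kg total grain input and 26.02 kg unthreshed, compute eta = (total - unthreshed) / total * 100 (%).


eta = (total - unthreshed) / total * 100
    = (1301 - 26.02) / 1301 * 100
    = 1274.98 / 1301 * 100
    = 98%


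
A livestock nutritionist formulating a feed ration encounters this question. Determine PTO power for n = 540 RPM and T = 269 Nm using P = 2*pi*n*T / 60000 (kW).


P = 2*pi*n*T / 60000
  = 2*pi * 540 * 269 / 60000
  = 912695.50 / 60000
  = 15.21 kW


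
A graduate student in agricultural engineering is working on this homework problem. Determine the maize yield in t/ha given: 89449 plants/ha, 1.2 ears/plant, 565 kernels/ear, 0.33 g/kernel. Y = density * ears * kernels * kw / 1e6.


Y = density * ears * kernels * kw
  = 89449 * 1.2 * 565 * 0.33 g/ha
  = 20013319.26 g/ha
  = 20013.32 kg/ha = 20.01 t/ha


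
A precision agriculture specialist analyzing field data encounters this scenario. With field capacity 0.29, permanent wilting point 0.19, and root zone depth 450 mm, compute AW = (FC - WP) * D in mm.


AW = (FC - WP) * D
   = (0.29 - 0.19) * 450
   = 0.10 * 450
   = 45 mm


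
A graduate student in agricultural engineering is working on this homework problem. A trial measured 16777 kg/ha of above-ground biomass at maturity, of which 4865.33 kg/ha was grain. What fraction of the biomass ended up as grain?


HI = grain_yield / biomass
   = 4865.33 / 16777
   = 0.29


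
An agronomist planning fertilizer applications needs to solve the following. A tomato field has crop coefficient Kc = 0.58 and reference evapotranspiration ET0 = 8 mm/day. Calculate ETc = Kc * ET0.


ETc = Kc * ET0
    = 0.58 * 8
    = 4.64 mm/day


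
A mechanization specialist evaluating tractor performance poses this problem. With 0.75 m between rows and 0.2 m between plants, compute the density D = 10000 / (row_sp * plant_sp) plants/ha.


D = 10000 / (row_sp * plant_sp)
  = 10000 / (0.75 * 0.2)
  = 10000 / 0.1500
  = 66666.67 plants/ha


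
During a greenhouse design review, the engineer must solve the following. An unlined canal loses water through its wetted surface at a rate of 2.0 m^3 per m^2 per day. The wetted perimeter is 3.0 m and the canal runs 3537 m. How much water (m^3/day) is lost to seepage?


S = C * P * L
  = 2.0 * 3.0 * 3537
  = 21222 m^3/day


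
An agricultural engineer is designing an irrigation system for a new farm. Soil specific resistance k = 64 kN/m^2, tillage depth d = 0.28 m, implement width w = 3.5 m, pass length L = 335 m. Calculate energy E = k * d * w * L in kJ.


E = k * d * w * L
  = 64 * 0.28 * 3.5 * 335
  = 21011.20 kJ


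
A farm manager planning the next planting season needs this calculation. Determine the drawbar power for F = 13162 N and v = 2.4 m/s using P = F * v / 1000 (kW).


P = F * v / 1000
  = 13162 * 2.4 / 1000
  = 31588.80 / 1000
  = 31.59 kW


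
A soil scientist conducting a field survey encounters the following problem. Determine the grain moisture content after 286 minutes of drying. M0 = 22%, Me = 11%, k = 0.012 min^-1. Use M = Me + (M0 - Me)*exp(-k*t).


M = Me + (M0 - Me) * e^(-k*t)
  = 11 + (22 - 11) * e^(-0.012*286)
  = 11 + 11 * e^(-3.432)
  = 11 + 11 * 0.03232
  = 11 + 0.3555
  = 11.36%


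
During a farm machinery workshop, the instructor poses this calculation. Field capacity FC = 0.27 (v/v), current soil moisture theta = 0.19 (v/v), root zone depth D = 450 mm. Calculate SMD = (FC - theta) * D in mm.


SMD = (FC - theta) * D
    = (0.27 - 0.19) * 450
    = 0.080 * 450
    = 36 mm


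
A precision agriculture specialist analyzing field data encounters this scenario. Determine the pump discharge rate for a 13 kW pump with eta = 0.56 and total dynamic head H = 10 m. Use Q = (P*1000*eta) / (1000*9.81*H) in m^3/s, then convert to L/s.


Q = (P * 1000 * eta) / (rho * g * H)
  = (13 * 1000 * 0.56) / (1000 * 9.81 * 10)
  = 7280 / 98100
  = 0.07421 m^3/s = 74.21 L/s


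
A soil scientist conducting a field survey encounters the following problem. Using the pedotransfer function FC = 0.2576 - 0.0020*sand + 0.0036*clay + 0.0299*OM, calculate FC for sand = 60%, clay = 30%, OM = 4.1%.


FC = 0.2576 - 0.0020*60 + 0.0036*30 + 0.0299*4.1
   = 0.2576 - 0.1200 + 0.1080 + 0.1226
   = 0.3682


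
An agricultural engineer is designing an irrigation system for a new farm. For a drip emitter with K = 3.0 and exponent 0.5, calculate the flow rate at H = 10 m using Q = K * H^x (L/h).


Q = K * H^x
  = 3.0 * 10^0.5
  = 3.0 * 3.1623
  = 9.49 L/h


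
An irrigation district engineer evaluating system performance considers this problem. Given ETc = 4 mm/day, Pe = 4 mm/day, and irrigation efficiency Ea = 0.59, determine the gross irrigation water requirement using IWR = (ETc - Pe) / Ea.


IWR = (ETc - Pe) / Ea
    = (4 - 4) / 0.59
    = 0 / 0.59
    = 0 mm/day


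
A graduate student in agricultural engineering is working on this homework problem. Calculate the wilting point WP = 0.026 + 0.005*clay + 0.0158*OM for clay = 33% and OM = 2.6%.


WP = 0.026 + 0.005*33 + 0.0158*2.6
   = 0.026 + 0.1650 + 0.0411
   = 0.2321


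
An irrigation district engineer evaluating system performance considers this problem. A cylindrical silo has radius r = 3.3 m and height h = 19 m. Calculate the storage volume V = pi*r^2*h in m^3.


V = pi * r^2 * h
  = pi * 3.3^2 * 19
  = pi * 10.89 * 19
  = 650.03 m^3


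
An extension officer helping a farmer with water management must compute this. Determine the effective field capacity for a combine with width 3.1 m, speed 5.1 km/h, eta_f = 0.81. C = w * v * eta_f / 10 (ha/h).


C = w * v * eta_f / 10
  = 3.1 * 5.1 * 0.81 / 10
  = 12.81 / 10
  = 1.28 ha/h


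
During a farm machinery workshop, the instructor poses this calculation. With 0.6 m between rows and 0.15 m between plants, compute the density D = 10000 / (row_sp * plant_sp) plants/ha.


D = 10000 / (row_sp * plant_sp)
  = 10000 / (0.6 * 0.15)
  = 10000 / 0.0900
  = 111111.11 plants/ha


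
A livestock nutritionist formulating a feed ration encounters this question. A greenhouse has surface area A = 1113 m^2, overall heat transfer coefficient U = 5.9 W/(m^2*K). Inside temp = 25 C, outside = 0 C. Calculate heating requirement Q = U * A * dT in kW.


dT = 25 - (0) = 25 K
Q = U * A * dT
  = 5.9 * 1113 * 25
  = 164167.50 W = 164.17 kW


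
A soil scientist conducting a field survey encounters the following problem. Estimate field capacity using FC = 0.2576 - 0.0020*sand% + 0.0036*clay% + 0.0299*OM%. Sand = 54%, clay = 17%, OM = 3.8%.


FC = 0.2576 - 0.0020*54 + 0.0036*17 + 0.0299*3.8
   = 0.2576 - 0.1080 + 0.0612 + 0.1136
   = 0.3244


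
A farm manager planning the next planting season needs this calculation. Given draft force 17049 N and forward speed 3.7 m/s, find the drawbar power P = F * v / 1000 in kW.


P = F * v / 1000
  = 17049 * 3.7 / 1000
  = 63081.30 / 1000
  = 63.08 kW


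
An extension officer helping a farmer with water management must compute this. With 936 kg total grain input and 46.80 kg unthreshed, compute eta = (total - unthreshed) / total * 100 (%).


eta = (total - unthreshed) / total * 100
    = (936 - 46.80) / 936 * 100
    = 889.20 / 936 * 100
    = 95%


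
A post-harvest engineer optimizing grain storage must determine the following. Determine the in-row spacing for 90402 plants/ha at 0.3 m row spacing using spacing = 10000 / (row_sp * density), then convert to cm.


spacing = 10000 / (row_sp * density)
        = 10000 / (0.3 * 90402)
        = 10000 / 27120.60
        = 0.36872 m = 36.87 cm


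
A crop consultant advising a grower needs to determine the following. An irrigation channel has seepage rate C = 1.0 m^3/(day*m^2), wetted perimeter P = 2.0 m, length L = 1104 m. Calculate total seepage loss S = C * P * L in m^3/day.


S = C * P * L
  = 1.0 * 2.0 * 1104
  = 2208 m^3/day


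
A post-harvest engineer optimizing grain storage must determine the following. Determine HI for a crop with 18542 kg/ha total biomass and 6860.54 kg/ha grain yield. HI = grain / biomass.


HI = grain_yield / biomass
   = 6860.54 / 18542
   = 0.37


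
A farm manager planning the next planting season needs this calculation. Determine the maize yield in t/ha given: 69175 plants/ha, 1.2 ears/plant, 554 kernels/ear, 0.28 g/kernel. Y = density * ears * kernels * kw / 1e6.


Y = density * ears * kernels * kw
  = 69175 * 1.2 * 554 * 0.28 g/ha
  = 12876511.20 g/ha
  = 12876.51 kg/ha = 12.88 t/ha


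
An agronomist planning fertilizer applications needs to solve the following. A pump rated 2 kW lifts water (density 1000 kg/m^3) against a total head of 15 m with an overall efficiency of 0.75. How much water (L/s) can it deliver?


Q = (P * 1000 * eta) / (rho * g * H)
  = (2 * 1000 * 0.75) / (1000 * 9.81 * 15)
  = 1500 / 147150
  = 0.01019 m^3/s = 10.19 L/s


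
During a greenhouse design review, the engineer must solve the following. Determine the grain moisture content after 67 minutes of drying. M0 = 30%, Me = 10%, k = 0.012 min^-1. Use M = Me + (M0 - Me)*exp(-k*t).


M = Me + (M0 - Me) * e^(-k*t)
  = 10 + (30 - 10) * e^(-0.012*67)
  = 10 + 20 * e^(-0.804)
  = 10 + 20 * 0.44754
  = 10 + 8.9507
  = 18.95%


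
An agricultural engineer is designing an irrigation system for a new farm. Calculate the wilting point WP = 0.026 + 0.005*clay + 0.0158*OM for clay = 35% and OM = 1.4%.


WP = 0.026 + 0.005*35 + 0.0158*1.4
   = 0.026 + 0.1750 + 0.0221
   = 0.2231


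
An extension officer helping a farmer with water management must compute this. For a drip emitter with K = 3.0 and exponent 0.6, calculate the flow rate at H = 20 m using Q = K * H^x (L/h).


Q = K * H^x
  = 3.0 * 20^0.6
  = 3.0 * 6.0342
  = 18.10 L/h


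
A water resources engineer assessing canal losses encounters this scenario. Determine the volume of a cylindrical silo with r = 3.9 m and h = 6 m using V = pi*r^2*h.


V = pi * r^2 * h
  = pi * 3.9^2 * 6
  = pi * 15.21 * 6
  = 286.70 m^3


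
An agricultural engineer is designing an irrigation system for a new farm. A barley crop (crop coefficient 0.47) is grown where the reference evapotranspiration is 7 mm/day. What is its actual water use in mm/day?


ETc = Kc * ET0
    = 0.47 * 7
    = 3.29 mm/day


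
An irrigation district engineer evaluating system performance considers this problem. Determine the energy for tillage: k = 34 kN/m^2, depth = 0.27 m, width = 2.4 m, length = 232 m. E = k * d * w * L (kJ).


E = k * d * w * L
  = 34 * 0.27 * 2.4 * 232
  = 5111.42 kJ


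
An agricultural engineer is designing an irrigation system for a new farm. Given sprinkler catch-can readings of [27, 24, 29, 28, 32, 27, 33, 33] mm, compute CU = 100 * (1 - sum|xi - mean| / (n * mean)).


xbar = 233 / 8 = 29.125
sum|xi - xbar| = 21.250
CU = 100 * (1 - 21.250 / (8 * 29.125))
   = 100 * (1 - 0.0912)
   = 90.88%
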